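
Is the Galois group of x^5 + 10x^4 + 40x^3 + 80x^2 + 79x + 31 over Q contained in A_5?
The polynomial is irreducible of degree 5 over Q. Its discriminant is 2869, which is not a perfect square. A Galois group lies in the alternating group exactly when the discriminant is a square in Q, so the Galois group (S_5) is not contained in A_5.

No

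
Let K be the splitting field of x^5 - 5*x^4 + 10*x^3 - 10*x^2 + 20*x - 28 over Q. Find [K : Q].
20

The degree of the splitting field over Q equals the order of the Galois group, so first determine the group. The polynomial f is an irreducible quintic over Q, so G = Gal(f/Q) is a transitive subgroup of S_5: one of C_5 (5T1, order 5), D_5 (5T2, order 10), F_20 (5T3, order 20), A_5 (5T4, order 60) or S_5 (5T5, order 120). The discriminant of f is 259200000, which is not a perfect square, so G is not contained in A_5. The transitive groups of degree 5 not contained in A_5 are: F_20 (5T3, order 20), S_5 (5T5, order 120). By Dedekind's theorem, for a prime p not dividing disc(f) the degrees of the irreducible factors of f mod p form the cycle type of an element of G. Factoring f modulo the 18 such primes p <= 73 (skipping 2, 3, 5, which divide the discriminant), each new pattern first appears at: mod 7: f = (x)(x^4 + 2x^3 + 3x^2 + 4x + 6), pattern 4+1; mod 11: f = (x + 4)(x^2 + 6x + 2)(x^2 + 7x + 2), pattern 2+2+1; mod 19: f = (x^5 + 14x^4 + 10x^3 + 9x^2 + x + 10), pattern 5. No other pattern occurs in this range, so the set of observed cycle types is {4+1, 2+2+1, 5}. The candidates containing elements of all these cycle types are F_20 (5T3) of order 20, S_5 (5T5) of order 120; the others are excluded. The observed types are precisely the cycle types that occur in F_20 (5T3) (apart from the identity). Each of the other remaining candidates has further cycle types, and by the Chebotarev density theorem the matching factorization patterns would occur for a proportion of primes equal to their share of the group: S_5 (5T5) additionally contains elements of type 3+2, 3+1+1, 2+1+1+1 (50 of its 120 elements, about 42% of primes). None of the 18 primes tested shows any such pattern (for each of these groups the chance of that is below 10^-4), which rules them out. Hence G = F_20 (5T3), of order 20. The Galois group F_20 (5T3) has order 20, so the splitting field has degree 20 over Q.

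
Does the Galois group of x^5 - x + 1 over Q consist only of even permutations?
No

The polynomial is irreducible of degree 5 over Q. Its discriminant is 2869, which is not a perfect square. A Galois group lies in the alternating group exactly when the discriminant is a square in Q, so the Galois group (S_5) is not contained in A_5.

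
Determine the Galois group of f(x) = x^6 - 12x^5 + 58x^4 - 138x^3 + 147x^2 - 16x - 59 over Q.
The polynomial f is an irreducible sextic over Q, so G = Gal(f/Q) is one of the 16 transitive subgroups 6T1, ..., 6T16 of S_6. The discriminant of f is 95101504 = 9752^2, a perfect square, so G is contained in A_6. The transitive groups of degree 6 contained in A_6 are: A_4 (6T4, order 12), S_4 (6T7, order 24), (C_3 x C_3) : C_4 (6T10, order 36), PSL(2,5) (6T12, order 60), A_6 (6T15, order 360). By Dedekind's theorem, for a prime p not dividing disc(f) the degrees of the irreducible factors of f mod p form the cycle type of an element of G. Factoring f modulo the 79 such primes p <= 421 (skipping 2, 23, 53, which divide the discriminant), each new pattern first appears at: mod 3: f = (x^3 + x^2 + 2x + 1)(x^3 + 2x^2 + 1), pattern 3+3; mod 5: f = (x^2 + 3)(x^4 + 3x^3 + 3x + 2), pattern 4+2; mod 19: f = (x + 9)(x + 18)(x^2 + 6)(x^2 + 18x + 12), pattern 2+2+1+1; mod 223: f = (x + 15)(x + 47)(x + 68)(x + 139)(x + 182)(x + 206), pattern 1+1+1+1+1+1. No other pattern occurs in this range, so the set of observed cycle types is {3+3, 4+2, 2+2+1+1, 1+1+1+1+1+1}. The candidates containing elements of all these cycle types are S_4 (6T7) of order 24, (C_3 x C_3) : C_4 (6T10) of order 36, A_6 (6T15) of order 360; the others are excluded. The observed types are precisely the cycle types that occur in S_4 (6T7). Each of the other remaining candidates has further cycle types, and by the Chebotarev density theorem the matching factorization patterns would occur for a proportion of primes equal to their share of the group: (C_3 x C_3) : C_4 (6T10) additionally contains elements of type 3+1+1+1 (4 of its 36 elements, about 11% of primes); A_6 (6T15) additionally contains elements of type 5+1, 3+1+1+1 (184 of its 360 elements, about 51% of primes). None of the 79 primes tested shows any such pattern (for each of these groups the chance of that is below 10^-4), which rules them out. Hence G = S_4 (6T7), of order 24.

S_4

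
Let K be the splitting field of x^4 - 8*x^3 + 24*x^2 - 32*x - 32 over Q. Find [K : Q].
The degree of the splitting field over Q equals the order of the Galois group, so first determine the group. The polynomial is an irreducible quartic over Q and its discriminant is -28311552, which is not a perfect square, so the Galois group is not contained in A_4. The resolvent cubic y^3 - 24*y^2 + 384*y - 2048 has exactly one rational root, so the Galois group is C_4 or D_4. The quartic remains irreducible over Q(sqrt(disc)), so the group is D_4. The Galois group D_4 (4T3) has order 8, so the splitting field has degree 8 over Q.

8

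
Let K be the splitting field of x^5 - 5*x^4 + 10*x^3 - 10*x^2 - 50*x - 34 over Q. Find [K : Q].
The degree of the splitting field over Q equals the order of the Galois group, so first determine the group. The polynomial f is an irreducible quintic over Q, so G = Gal(f/Q) is a transitive subgroup of S_5: one of C_5 (5T1, order 5), D_5 (5T2, order 10), F_20 (5T3, order 20), A_5 (5T4, order 60) or S_5 (5T5, order 120). The discriminant of f is 58564000000 = 242000^2, a perfect square, so G is contained in A_5. The transitive groups of degree 5 contained in A_5 are: C_5 (5T1, order 5), D_5 (5T2, order 10), A_5 (5T4, order 60). By Dedekind's theorem, for a prime p not dividing disc(f) the degrees of the irreducible factors of f mod p form the cycle type of an element of G. Factoring f modulo the 3 such primes p <= 13 (skipping 2, 5, 11, which divide the discriminant), each new pattern first appears at: mod 3: f = (x^5 + x^4 + x^3 + 2x^2 + x + 2), pattern 5; mod 13: f = (x + 4)(x + 6)(x^3 + 11x^2 + 6x + 4), pattern 3+1+1. No other pattern occurs in this range, so the set of observed cycle types is {5, 3+1+1}. Among the candidates above, the only group containing elements of all these cycle types is A_5 (5T4) — each of C_5 (5T1), D_5 (5T2) lacks at least one of them. Hence G = A_5 (5T4), of order 60. The Galois group A_5 (5T4) has order 60, so the splitting field has degree 60 over Q.

60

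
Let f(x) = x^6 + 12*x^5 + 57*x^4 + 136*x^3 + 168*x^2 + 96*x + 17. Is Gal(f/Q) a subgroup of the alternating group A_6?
The polynomial is irreducible of degree 6 over Q. Its discriminant is -419904, which is not a perfect square. A Galois group lies in the alternating group exactly when the discriminant is a square in Q, so the Galois group (A_4 x C_2) is not contained in A_6.

No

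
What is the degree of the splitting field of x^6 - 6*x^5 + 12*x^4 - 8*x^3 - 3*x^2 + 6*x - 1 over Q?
The degree of the splitting field over Q equals the order of the Galois group, so first determine the group. The polynomial f is an irreducible sextic over Q, so G = Gal(f/Q) is one of the 16 transitive subgroups 6T1, ..., 6T16 of S_6. The discriminant of f is -419904, which is not a perfect square, so G is not contained in A_6. The transitive groups of degree 6 not contained in A_6 are: C_6 (6T1, order 6), S_3 (6T2, order 6), D_6 (6T3, order 12), C_3 x S_3 (6T5, order 18), A_4 x C_2 (6T6, order 24), S_4 (6T8, order 24), S_3 x S_3 (6T9, order 36), S_4 x C_2 (6T11, order 48), (S_3 x S_3) : C_2 (6T13, order 72), PGL(2,5) (6T14, order 120), S_6 (6T16, order 720). By Dedekind's theorem, for a prime p not dividing disc(f) the degrees of the irreducible factors of f mod p form the cycle type of an element of G. Factoring f modulo the 33 such primes p <= 149 (skipping 2, 3, which divide the discriminant), each new pattern first appears at: mod 5: f = (x^3 + x^2 + 4x + 1)(x^3 + 3x^2 + 4), pattern 3+3; mod 7: f = (x^6 + x^5 + 5x^4 + 6x^3 + 4x^2 + 6x + 6), pattern 6; mod 17: f = (x + 1)(x + 14)(x^2 + 15x + 7)(x^2 + 15x + 13), pattern 2+2+1+1; mod 19: f = (x + 5)(x + 6)(x + 11)(x + 12)(x^2 + 17x + 7), pattern 2+1+1+1+1; mod 71: f = (x^2 + 69x + 41)(x^2 + 69x + 46)(x^2 + 69x + 55), pattern 2+2+2. No other pattern occurs in this range, so the set of observed cycle types is {3+3, 6, 2+2+1+1, 2+1+1+1+1, 2+2+2}. The candidates containing elements of all these cycle types are A_4 x C_2 (6T6) of order 24, S_4 x C_2 (6T11) of order 48, (S_3 x S_3) : C_2 (6T13) of order 72, S_6 (6T16) of order 720; the others are excluded. The observed types are precisely the cycle types that occur in A_4 x C_2 (6T6) (apart from the identity). Each of the other remaining candidates has further cycle types, and by the Chebotarev density theorem the matching factorization patterns would occur for a proportion of primes equal to their share of the group: S_4 x C_2 (6T11) additionally contains elements of type 4+2, 4+1+1 (12 of its 48 elements, about 25% of primes); (S_3 x S_3) : C_2 (6T13) additionally contains elements of type 4+2, 3+2+1, 3+1+1+1 (34 of its 72 elements, about 47% of primes); S_6 (6T16) additionally contains elements of type 5+1, 4+2, 4+1+1, 3+2+1, 3+1+1+1 (484 of its 720 elements, about 67% of primes). None of the 33 primes tested shows any such pattern (for each of these groups the chance of that is below 10^-4), which rules them out. Hence G = A_4 x C_2 (6T6), of order 24. The Galois group A_4 x C_2 (6T6) has order 24, so the splitting field has degree 24 over Q.

24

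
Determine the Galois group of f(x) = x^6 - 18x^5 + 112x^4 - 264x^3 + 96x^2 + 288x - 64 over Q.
The polynomial f is an irreducible sextic over Q, so G = Gal(f/Q) is one of the 16 transitive subgroups 6T1, ..., 6T16 of S_6. The discriminant of f is 870211913777152, which is not a perfect square, so G is not contained in A_6. The transitive groups of degree 6 not contained in A_6 are: C_6 (6T1, order 6), S_3 (6T2, order 6), D_6 (6T3, order 12), C_3 x S_3 (6T5, order 18), A_4 x C_2 (6T6, order 24), S_4 (6T8, order 24), S_3 x S_3 (6T9, order 36), S_4 x C_2 (6T11, order 48), (S_3 x S_3) : C_2 (6T13, order 72), PGL(2,5) (6T14, order 120), S_6 (6T16, order 720). By Dedekind's theorem, for a prime p not dividing disc(f) the degrees of the irreducible factors of f mod p form the cycle type of an element of G. Factoring f modulo the 23 such primes p <= 97 (skipping 2, 37, which divide the discriminant), each new pattern first appears at: mod 3: f = (x^3 + x^2 + x + 2)(x^3 + 2x^2 + x + 1), pattern 3+3; mod 5: f = (x^2 + x + 2)(x^2 + 2x + 4)(x^2 + 4x + 2), pattern 2+2+2; mod 67: f = (x + 2)(x + 3)(x + 27)(x + 34)(x + 58)(x + 59), pattern 1+1+1+1+1+1. No other pattern occurs in this range, so the set of observed cycle types is {3+3, 2+2+2, 1+1+1+1+1+1}. The candidates containing elements of all these cycle types are C_6 (6T1) of order 6, S_3 (6T2) of order 6, D_6 (6T3) of order 12, C_3 x S_3 (6T5) of order 18, A_4 x C_2 (6T6) of order 24, S_4 (6T8) of order 24, S_3 x S_3 (6T9) of order 36, S_4 x C_2 (6T11) of order 48, (S_3 x S_3) : C_2 (6T13) of order 72, PGL(2,5) (6T14) of order 120, S_6 (6T16) of order 720; the others are excluded. The observed types are precisely the cycle types that occur in S_3 (6T2). Each of the other remaining candidates has further cycle types, and by the Chebotarev density theorem the matching factorization patterns would occur for a proportion of primes equal to their share of the group: C_6 (6T1) additionally contains elements of type 6 (2 of its 6 elements, about 33% of primes); D_6 (6T3) additionally contains elements of type 6, 2+2+1+1 (5 of its 12 elements, about 42% of primes); C_3 x S_3 (6T5) additionally contains elements of type 6, 3+1+1+1 (10 of its 18 elements, about 56% of primes); A_4 x C_2 (6T6) additionally contains elements of type 6, 2+2+1+1, 2+1+1+1+1 (14 of its 24 elements, about 58% of primes); S_4 (6T8) additionally contains elements of type 4+1+1, 2+2+1+1 (9 of its 24 elements, about 38% of primes); S_3 x S_3 (6T9) additionally contains elements of type 6, 3+1+1+1, 2+2+1+1 (25 of its 36 elements, about 69% of primes); S_4 x C_2 (6T11) additionally contains elements of type 6, 4+2, 4+1+1, 2+2+1+1, 2+1+1+1+1 (32 of its 48 elements, about 67% of primes); (S_3 x S_3) : C_2 (6T13) additionally contains elements of type 6, 4+2, 3+2+1, 3+1+1+1, 2+2+1+1, 2+1+1+1+1 (61 of its 72 elements, about 85% of primes); PGL(2,5) (6T14) additionally contains elements of type 6, 5+1, 4+1+1, 2+2+1+1 (89 of its 120 elements, about 74% of primes); S_6 (6T16) additionally contains elements of type 6, 5+1, 4+2, 4+1+1, 3+2+1, 3+1+1+1, 2+2+1+1, 2+1+1+1+1 (664 of its 720 elements, about 92% of primes). None of the 23 primes tested shows any such pattern (for each of these groups the chance of that is below 10^-4), which rules them out. Hence G = S_3 (6T2), of order 6.

S_3, S_3 acting on 6 points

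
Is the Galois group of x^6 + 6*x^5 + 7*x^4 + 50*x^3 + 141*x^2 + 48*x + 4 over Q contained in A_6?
The polynomial is irreducible of degree 6 over Q. Its discriminant is -905333959757824, which is not a perfect square. A Galois group lies in the alternating group exactly when the discriminant is a square in Q, so the Galois group (S_4 x C_2) is not contained in A_6.

No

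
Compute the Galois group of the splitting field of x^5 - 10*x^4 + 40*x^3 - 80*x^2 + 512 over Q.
The polynomial f is an irreducible quintic over Q, so G = Gal(f/Q) is a transitive subgroup of S_5: one of C_5 (5T1, order 5), D_5 (5T2, order 10), F_20 (5T3, order 20), A_5 (5T4, order 60) or S_5 (5T5, order 120). The discriminant of f is 67108864000000 = 8192000^2, a perfect square, so G is contained in A_5. The transitive groups of degree 5 contained in A_5 are: C_5 (5T1, order 5), D_5 (5T2, order 10), A_5 (5T4, order 60). By Dedekind's theorem, for a prime p not dividing disc(f) the degrees of the irreducible factors of f mod p form the cycle type of an element of G. Factoring f modulo the 23 such primes p <= 97 (skipping 2, 5, which divide the discriminant), each new pattern first appears at: mod 3: f = (x + 1)(x^2 + 1)(x^2 + x + 2), pattern 2+2+1; mod 7: f = (x^5 + 4x^4 + 5x^3 + 4x^2 + 1), pattern 5. No other pattern occurs in this range, so the set of observed cycle types is {2+2+1, 5}. The candidates containing elements of all these cycle types are D_5 (5T2) of order 10, A_5 (5T4) of order 60; the others are excluded. The observed types are precisely the cycle types that occur in D_5 (5T2) (apart from the identity). Each of the other remaining candidates has further cycle types, and by the Chebotarev density theorem the matching factorization patterns would occur for a proportion of primes equal to their share of the group: A_5 (5T4) additionally contains elements of type 3+1+1 (20 of its 60 elements, about 33% of primes). None of the 23 primes tested shows any such pattern (for each of these groups the chance of that is below 10^-4), which rules them out. Hence G = D_5 (5T2), of order 10.

D_5 (order 10)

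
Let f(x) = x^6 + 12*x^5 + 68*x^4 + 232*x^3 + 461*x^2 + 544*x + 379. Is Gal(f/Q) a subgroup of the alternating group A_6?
The polynomial is irreducible of degree 6 over Q. Its discriminant is 2046918914580544 = 45242888^2, a perfect square. A Galois group lies in the alternating group exactly when the discriminant is a square in Q, so the Galois group (S_4) is contained in A_6.

Yes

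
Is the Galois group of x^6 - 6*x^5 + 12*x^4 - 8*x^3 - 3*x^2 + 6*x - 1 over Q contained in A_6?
The polynomial is irreducible of degree 6 over Q. Its discriminant is -419904, which is not a perfect square. A Galois group lies in the alternating group exactly when the discriminant is a square in Q, so the Galois group (A_4 x C_2) is not contained in A_6.

No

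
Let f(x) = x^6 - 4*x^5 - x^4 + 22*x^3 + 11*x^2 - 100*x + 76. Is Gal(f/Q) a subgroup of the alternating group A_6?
Yes

The polynomial is irreducible of degree 6 over Q. Its discriminant is 90962560000 = 301600^2, a perfect square. A Galois group lies in the alternating group exactly when the discriminant is a square in Q, so the Galois group ((C_3 x C_3) : C_4) is contained in A_6.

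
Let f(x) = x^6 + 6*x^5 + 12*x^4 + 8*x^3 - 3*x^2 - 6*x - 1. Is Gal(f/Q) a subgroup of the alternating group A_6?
No

The polynomial is irreducible of degree 6 over Q. Its discriminant is -419904, which is not a perfect square. A Galois group lies in the alternating group exactly when the discriminant is a square in Q, so the Galois group (A_4 x C_2) is not contained in A_6.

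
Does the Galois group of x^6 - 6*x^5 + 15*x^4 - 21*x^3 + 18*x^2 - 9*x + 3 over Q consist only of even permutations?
The polynomial is irreducible of degree 6 over Q. Its discriminant is -19683, which is not a perfect square. A Galois group lies in the alternating group exactly when the discriminant is a square in Q, so the Galois group (C_6) is not contained in A_6.

No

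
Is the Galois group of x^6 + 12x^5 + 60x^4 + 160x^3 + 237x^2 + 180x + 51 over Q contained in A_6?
The polynomial is irreducible of degree 6 over Q. Its discriminant is 419904 = 648^2, a perfect square. A Galois group lies in the alternating group exactly when the discriminant is a square in Q, so the Galois group (A_4) is contained in A_6.

Yes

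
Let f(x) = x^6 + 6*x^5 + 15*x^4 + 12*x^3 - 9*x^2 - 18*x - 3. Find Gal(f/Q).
S_3 x S_3, the direct product S_3 x S_3 in its degree-6 action

The polynomial f is an irreducible sextic over Q, so G = Gal(f/Q) is one of the 16 transitive subgroups 6T1, ..., 6T16 of S_6. The discriminant of f is 1289945088, which is not a perfect square, so G is not contained in A_6. The transitive groups of degree 6 not contained in A_6 are: C_6 (6T1, order 6), S_3 (6T2, order 6), D_6 (6T3, order 12), C_3 x S_3 (6T5, order 18), A_4 x C_2 (6T6, order 24), S_4 (6T8, order 24), S_3 x S_3 (6T9, order 36), S_4 x C_2 (6T11, order 48), (S_3 x S_3) : C_2 (6T13, order 72), PGL(2,5) (6T14, order 120), S_6 (6T16, order 720). By Dedekind's theorem, for a prime p not dividing disc(f) the degrees of the irreducible factors of f mod p form the cycle type of an element of G. Factoring f modulo the 23 such primes p <= 97 (skipping 2, 3, which divide the discriminant), each new pattern first appears at: mod 5: f = (x^6 + x^5 + 2x^3 + x^2 + 2x + 2), pattern 6; mod 11: f = (x + 3)(x + 9)(x^2 + 3)(x^2 + 5x + 2), pattern 2+2+1+1; mod 13: f = (x + 2)(x + 4)(x + 10)(x^3 + 3x^2 + 3x + 5), pattern 3+1+1+1; mod 31: f = (x^2 + 5x + 1)(x^2 + 15x + 30)(x^2 + 17x + 3), pattern 2+2+2; mod 97: f = (x^3 + 3x^2 + 3x + 17)(x^3 + 3x^2 + 3x + 74), pattern 3+3. No other pattern occurs in this range, so the set of observed cycle types is {6, 2+2+1+1, 3+1+1+1, 2+2+2, 3+3}. The candidates containing elements of all these cycle types are S_3 x S_3 (6T9) of order 36, (S_3 x S_3) : C_2 (6T13) of order 72, S_6 (6T16) of order 720; the others are excluded. The observed types are precisely the cycle types that occur in S_3 x S_3 (6T9) (apart from the identity). Each of the other remaining candidates has further cycle types, and by the Chebotarev density theorem the matching factorization patterns would occur for a proportion of primes equal to their share of the group: (S_3 x S_3) : C_2 (6T13) additionally contains elements of type 4+2, 3+2+1, 2+1+1+1+1 (36 of its 72 elements, about 50% of primes); S_6 (6T16) additionally contains elements of type 5+1, 4+2, 4+1+1, 3+2+1, 2+1+1+1+1 (459 of its 720 elements, about 64% of primes). None of the 23 primes tested shows any such pattern (for each of these groups the chance of that is below 10^-4), which rules them out. Hence G = S_3 x S_3 (6T9), of order 36.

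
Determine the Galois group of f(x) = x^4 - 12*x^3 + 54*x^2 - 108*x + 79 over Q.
D_4

The polynomial is an irreducible quartic over Q and its discriminant is -2048, which is not a perfect square, so the Galois group is not contained in A_4. The resolvent cubic y^3 - 54*y^2 + 980*y - 5976 has exactly one rational root, so the Galois group is C_4 or D_4. The quartic remains irreducible over Q(sqrt(disc)), so the group is D_4.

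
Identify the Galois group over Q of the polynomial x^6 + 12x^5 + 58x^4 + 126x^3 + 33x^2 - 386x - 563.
S_4, S_4(6d), the S_4-action on 6 points inside A_6

The polynomial f is an irreducible sextic over Q, so G = Gal(f/Q) is one of the 16 transitive subgroups 6T1, ..., 6T16 of S_6. The discriminant of f is 87452721811456 = 9351616^2, a perfect square, so G is contained in A_6. The transitive groups of degree 6 contained in A_6 are: A_4 (6T4, order 12), S_4 (6T7, order 24), (C_3 x C_3) : C_4 (6T10, order 36), PSL(2,5) (6T12, order 60), A_6 (6T15, order 360). By Dedekind's theorem, for a prime p not dividing disc(f) the degrees of the irreducible factors of f mod p form the cycle type of an element of G. Factoring f modulo the 79 such primes p <= 419 (skipping 2, 23, which divide the discriminant), each new pattern first appears at: mod 3: f = (x^3 + x^2 + 2)(x^3 + 2x^2 + 2x + 2), pattern 3+3; mod 5: f = (x^2 + 2)(x^4 + 2x^3 + x^2 + 2x + 1), pattern 4+2; mod 19: f = (x + 5)(x + 6)(x^2 + 9x + 10)(x^2 + 11x + 3), pattern 2+2+1+1; mod 223: f = (x + 1)(x + 6)(x + 95)(x + 160)(x + 207)(x + 212), pattern 1+1+1+1+1+1. No other pattern occurs in this range, so the set of observed cycle types is {3+3, 4+2, 2+2+1+1, 1+1+1+1+1+1}. The candidates containing elements of all these cycle types are S_4 (6T7) of order 24, (C_3 x C_3) : C_4 (6T10) of order 36, A_6 (6T15) of order 360; the others are excluded. The observed types are precisely the cycle types that occur in S_4 (6T7). Each of the other remaining candidates has further cycle types, and by the Chebotarev density theorem the matching factorization patterns would occur for a proportion of primes equal to their share of the group: (C_3 x C_3) : C_4 (6T10) additionally contains elements of type 3+1+1+1 (4 of its 36 elements, about 11% of primes); A_6 (6T15) additionally contains elements of type 5+1, 3+1+1+1 (184 of its 360 elements, about 51% of primes). None of the 79 primes tested shows any such pattern (for each of these groups the chance of that is below 10^-4), which rules them out. Hence G = S_4 (6T7), of order 24.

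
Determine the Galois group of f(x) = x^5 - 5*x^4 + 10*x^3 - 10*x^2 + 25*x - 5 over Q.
5T4: A_5

The polynomial f is an irreducible quintic over Q, so G = Gal(f/Q) is a transitive subgroup of S_5: one of C_5 (5T1, order 5), D_5 (5T2, order 10), F_20 (5T3, order 20), A_5 (5T4, order 60) or S_5 (5T5, order 120). The discriminant of f is 1024000000 = 32000^2, a perfect square, so G is contained in A_5. The transitive groups of degree 5 contained in A_5 are: C_5 (5T1, order 5), D_5 (5T2, order 10), A_5 (5T4, order 60). By Dedekind's theorem, for a prime p not dividing disc(f) the degrees of the irreducible factors of f mod p form the cycle type of an element of G. Factoring f modulo the 2 such primes p <= 7 (skipping 2, 5, which divide the discriminant), each new pattern first appears at: mod 3: f = (x^5 + x^4 + x^3 + 2x^2 + x + 1), pattern 5; mod 7: f = (x + 1)(x + 2)(x^3 + 6x^2 + 4x + 1), pattern 3+1+1. No other pattern occurs in this range, so the set of observed cycle types is {5, 3+1+1}. Among the candidates above, the only group containing elements of all these cycle types is A_5 (5T4) — each of C_5 (5T1), D_5 (5T2) lacks at least one of them. Hence G = A_5 (5T4), of order 60.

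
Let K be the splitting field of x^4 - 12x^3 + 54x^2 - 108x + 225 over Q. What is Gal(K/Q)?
V_4, the Klein four-group

The polynomial is an irreducible quartic over Q and its discriminant is 764411904 = 27648^2, a perfect square, so the Galois group is contained in A_4. The resolvent cubic y^3 - 54*y^2 + 396*y + 4536 splits completely over Q, which gives the Klein four-group V_4.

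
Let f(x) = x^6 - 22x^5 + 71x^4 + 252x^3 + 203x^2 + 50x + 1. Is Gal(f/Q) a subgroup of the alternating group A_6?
The polynomial is irreducible of degree 6 over Q. Its discriminant is 8765805568000000, which is not a perfect square. A Galois group lies in the alternating group exactly when the discriminant is a square in Q, so the Galois group (S_3) is not contained in A_6.

No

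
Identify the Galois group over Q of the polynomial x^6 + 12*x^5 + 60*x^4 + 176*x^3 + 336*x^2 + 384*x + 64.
S_3 x S_3, the direct product S_3 x S_3 in its degree-6 action

The polynomial f is an irreducible sextic over Q, so G = Gal(f/Q) is one of the 16 transitive subgroups 6T1, ..., 6T16 of S_6. The discriminant of f is 5410421842378752, which is not a perfect square, so G is not contained in A_6. The transitive groups of degree 6 not contained in A_6 are: C_6 (6T1, order 6), S_3 (6T2, order 6), D_6 (6T3, order 12), C_3 x S_3 (6T5, order 18), A_4 x C_2 (6T6, order 24), S_4 (6T8, order 24), S_3 x S_3 (6T9, order 36), S_4 x C_2 (6T11, order 48), (S_3 x S_3) : C_2 (6T13, order 72), PGL(2,5) (6T14, order 120), S_6 (6T16, order 720). By Dedekind's theorem, for a prime p not dividing disc(f) the degrees of the irreducible factors of f mod p form the cycle type of an element of G. Factoring f modulo the 23 such primes p <= 97 (skipping 2, 3, which divide the discriminant), each new pattern first appears at: mod 5: f = (x^6 + 2x^5 + x^3 + x^2 + 4x + 4), pattern 6; mod 11: f = (x + 3)(x + 7)(x^2 + 3x + 3)(x^2 + 10x + 8), pattern 2+2+1+1; mod 13: f = (x + 3)(x + 5)(x + 11)(x^3 + 6x^2 + 12x + 10), pattern 3+1+1+1; mod 31: f = (x^2 + 7x + 25)(x^2 + 17x + 12)(x^2 + 19x + 6), pattern 2+2+2; mod 97: f = (x^3 + 6x^2 + 12x + 33)(x^3 + 6x^2 + 12x + 96), pattern 3+3. No other pattern occurs in this range, so the set of observed cycle types is {6, 2+2+1+1, 3+1+1+1, 2+2+2, 3+3}. The candidates containing elements of all these cycle types are S_3 x S_3 (6T9) of order 36, (S_3 x S_3) : C_2 (6T13) of order 72, S_6 (6T16) of order 720; the others are excluded. The observed types are precisely the cycle types that occur in S_3 x S_3 (6T9) (apart from the identity). Each of the other remaining candidates has further cycle types, and by the Chebotarev density theorem the matching factorization patterns would occur for a proportion of primes equal to their share of the group: (S_3 x S_3) : C_2 (6T13) additionally contains elements of type 4+2, 3+2+1, 2+1+1+1+1 (36 of its 72 elements, about 50% of primes); S_6 (6T16) additionally contains elements of type 5+1, 4+2, 4+1+1, 3+2+1, 2+1+1+1+1 (459 of its 720 elements, about 64% of primes). None of the 23 primes tested shows any such pattern (for each of these groups the chance of that is below 10^-4), which rules them out. Hence G = S_3 x S_3 (6T9), of order 36.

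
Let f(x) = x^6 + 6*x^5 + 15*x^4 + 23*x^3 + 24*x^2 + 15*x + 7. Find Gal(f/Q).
6T5: C_3 x S_3

The polynomial f is an irreducible sextic over Q, so G = Gal(f/Q) is one of the 16 transitive subgroups 6T1, ..., 6T16 of S_6. The discriminant of f is -177147, which is not a perfect square, so G is not contained in A_6. The transitive groups of degree 6 not contained in A_6 are: C_6 (6T1, order 6), S_3 (6T2, order 6), D_6 (6T3, order 12), C_3 x S_3 (6T5, order 18), A_4 x C_2 (6T6, order 24), S_4 (6T8, order 24), S_3 x S_3 (6T9, order 36), S_4 x C_2 (6T11, order 48), (S_3 x S_3) : C_2 (6T13, order 72), PGL(2,5) (6T14, order 120), S_6 (6T16, order 720). By Dedekind's theorem, for a prime p not dividing disc(f) the degrees of the irreducible factors of f mod p form the cycle type of an element of G. Factoring f modulo the 33 such primes p <= 139 (skipping 3, which divides the discriminant), each new pattern first appears at: mod 2: f = (x^6 + x^4 + x^3 + x + 1), pattern 6; mod 7: f = (x)(x + 4)(x + 6)(x^3 + 3x^2 + 3x + 5), pattern 3+1+1+1; mod 17: f = (x^2 + x + 7)(x^2 + 7x + 13)(x^2 + 15x + 4), pattern 2+2+2; mod 19: f = (x^3 + 3x^2 + 3x + 10)(x^3 + 3x^2 + 3x + 14), pattern 3+3; mod 73: f = (x + 43)(x + 44)(x + 45)(x + 52)(x + 53)(x + 61), pattern 1+1+1+1+1+1. No other pattern occurs in this range, so the set of observed cycle types is {6, 3+1+1+1, 2+2+2, 3+3, 1+1+1+1+1+1}. The candidates containing elements of all these cycle types are C_3 x S_3 (6T5) of order 18, S_3 x S_3 (6T9) of order 36, (S_3 x S_3) : C_2 (6T13) of order 72, S_6 (6T16) of order 720; the others are excluded. The observed types are precisely the cycle types that occur in C_3 x S_3 (6T5). Each of the other remaining candidates has further cycle types, and by the Chebotarev density theorem the matching factorization patterns would occur for a proportion of primes equal to their share of the group: S_3 x S_3 (6T9) additionally contains elements of type 2+2+1+1 (9 of its 36 elements, about 25% of primes); (S_3 x S_3) : C_2 (6T13) additionally contains elements of type 4+2, 3+2+1, 2+2+1+1, 2+1+1+1+1 (45 of its 72 elements, about 62% of primes); S_6 (6T16) additionally contains elements of type 5+1, 4+2, 4+1+1, 3+2+1, 2+2+1+1, 2+1+1+1+1 (504 of its 720 elements, about 70% of primes). None of the 33 primes tested shows any such pattern (for each of these groups the chance of that is below 10^-4), which rules them out. Hence G = C_3 x S_3 (6T5), of order 18.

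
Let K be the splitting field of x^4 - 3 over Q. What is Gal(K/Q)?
D_4 (order 8)

The polynomial is an irreducible quartic over Q and its discriminant is -6912, which is not a perfect square, so the Galois group is not contained in A_4. The resolvent cubic y^3 + 12*y has exactly one rational root, so the Galois group is C_4 or D_4. The quartic remains irreducible over Q(sqrt(disc)), so the group is D_4.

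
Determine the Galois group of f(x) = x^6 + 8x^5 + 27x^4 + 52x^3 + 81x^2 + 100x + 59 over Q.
The polynomial f is an irreducible sextic over Q, so G = Gal(f/Q) is one of the 16 transitive subgroups 6T1, ..., 6T16 of S_6. The discriminant of f is -95929008128, which is not a perfect square, so G is not contained in A_6. The transitive groups of degree 6 not contained in A_6 are: C_6 (6T1, order 6), S_3 (6T2, order 6), D_6 (6T3, order 12), C_3 x S_3 (6T5, order 18), A_4 x C_2 (6T6, order 24), S_4 (6T8, order 24), S_3 x S_3 (6T9, order 36), S_4 x C_2 (6T11, order 48), (S_3 x S_3) : C_2 (6T13, order 72), PGL(2,5) (6T14, order 120), S_6 (6T16, order 720). By Dedekind's theorem, for a prime p not dividing disc(f) the degrees of the irreducible factors of f mod p form the cycle type of an element of G. Factoring f modulo the 28 such primes p <= 127 (skipping 2, 29, 59, which divide the discriminant), each new pattern first appears at: mod 3: f = (x^3 + 2x + 2)(x^3 + 2x^2 + x + 1), pattern 3+3; mod 5: f = (x^6 + 3x^5 + 2x^4 + 2x^3 + x^2 + 4), pattern 6; mod 7: f = (x + 2)(x + 3)(x^4 + 3x^3 + 6x^2 + 4x + 4), pattern 4+1+1; mod 17: f = (x + 5)(x + 15)(x^2 + 9x + 6)(x^2 + 13x + 1), pattern 2+2+1+1; mod 23: f = (x^2 + 9x + 9)(x^2 + 10x + 6)(x^2 + 12x + 16), pattern 2+2+2; mod 67: f = (x^2 + 30x + 38)(x^4 + 45x^3 + 46x^2 + 44x + 28), pattern 4+2; mod 127: f = (x + 12)(x + 17)(x + 24)(x + 92)(x^2 + 117x + 19), pattern 2+1+1+1+1. No other pattern occurs in this range, so the set of observed cycle types is {3+3, 6, 4+1+1, 2+2+1+1, 2+2+2, 4+2, 2+1+1+1+1}. The candidates containing elements of all these cycle types are S_4 x C_2 (6T11) of order 48, S_6 (6T16) of order 720; the others are excluded. The observed types are precisely the cycle types that occur in S_4 x C_2 (6T11) (apart from the identity). Each of the other remaining candidates has further cycle types, and by the Chebotarev density theorem the matching factorization patterns would occur for a proportion of primes equal to their share of the group: S_6 (6T16) additionally contains elements of type 5+1, 3+2+1, 3+1+1+1 (304 of its 720 elements, about 42% of primes). None of the 28 primes tested shows any such pattern (for each of these groups the chance of that is below 10^-4), which rules them out. Hence G = S_4 x C_2 (6T11), of order 48.

S_4 x C_2 (also written S4xC2)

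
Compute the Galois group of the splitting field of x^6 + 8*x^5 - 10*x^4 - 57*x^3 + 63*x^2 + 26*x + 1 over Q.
PSL(2,5) (order 60)

The polynomial f is an irreducible sextic over Q, so G = Gal(f/Q) is one of the 16 transitive subgroups 6T1, ..., 6T16 of S_6. The discriminant of f is 3646117689361 = 1909481^2, a perfect square, so G is contained in A_6. The transitive groups of degree 6 contained in A_6 are: A_4 (6T4, order 12), S_4 (6T7, order 24), (C_3 x C_3) : C_4 (6T10, order 36), PSL(2,5) (6T12, order 60), A_6 (6T15, order 360). By Dedekind's theorem, for a prime p not dividing disc(f) the degrees of the irreducible factors of f mod p form the cycle type of an element of G. Factoring f modulo the 21 such primes p <= 83 (skipping 7, 19, which divide the discriminant), each new pattern first appears at: mod 2: f = (x + 1)(x^5 + x^4 + x^3 + x + 1), pattern 5+1; mod 11: f = (x^3 + x^2 + 2x + 9)(x^3 + 7x^2 + 3x + 5), pattern 3+3; mod 61: f = (x + 2)(x + 25)(x^2 + 21x + 1)(x^2 + 21x + 11), pattern 2+2+1+1. No other pattern occurs in this range, so the set of observed cycle types is {5+1, 3+3, 2+2+1+1}. The candidates containing elements of all these cycle types are PSL(2,5) (6T12) of order 60, A_6 (6T15) of order 360; the others are excluded. The observed types are precisely the cycle types that occur in PSL(2,5) (6T12) (apart from the identity). Each of the other remaining candidates has further cycle types, and by the Chebotarev density theorem the matching factorization patterns would occur for a proportion of primes equal to their share of the group: A_6 (6T15) additionally contains elements of type 4+2, 3+1+1+1 (130 of its 360 elements, about 36% of primes). None of the 21 primes tested shows any such pattern (for each of these groups the chance of that is below 10^-4), which rules them out. Hence G = PSL(2,5) (6T12), of order 60.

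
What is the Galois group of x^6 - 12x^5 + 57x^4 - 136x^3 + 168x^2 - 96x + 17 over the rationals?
A_4 x C_2 (also written A4xC2)

The polynomial f is an irreducible sextic over Q, so G = Gal(f/Q) is one of the 16 transitive subgroups 6T1, ..., 6T16 of S_6. The discriminant of f is -419904, which is not a perfect square, so G is not contained in A_6. The transitive groups of degree 6 not contained in A_6 are: C_6 (6T1, order 6), S_3 (6T2, order 6), D_6 (6T3, order 12), C_3 x S_3 (6T5, order 18), A_4 x C_2 (6T6, order 24), S_4 (6T8, order 24), S_3 x S_3 (6T9, order 36), S_4 x C_2 (6T11, order 48), (S_3 x S_3) : C_2 (6T13, order 72), PGL(2,5) (6T14, order 120), S_6 (6T16, order 720). By Dedekind's theorem, for a prime p not dividing disc(f) the degrees of the irreducible factors of f mod p form the cycle type of an element of G. Factoring f modulo the 33 such primes p <= 149 (skipping 2, 3, which divide the discriminant), each new pattern first appears at: mod 5: f = (x^3 + 2x + 1)(x^3 + 3x^2 + 2), pattern 3+3; mod 7: f = (x^6 + 2x^5 + x^4 + 4x^3 + 2x + 3), pattern 6; mod 17: f = (x)(x + 13)(x^2 + 13x + 10)(x^2 + 13x + 16), pattern 2+2+1+1; mod 19: f = (x + 4)(x + 5)(x + 10)(x + 11)(x^2 + 15x + 10), pattern 2+1+1+1+1; mod 71: f = (x^2 + 67x + 44)(x^2 + 67x + 49)(x^2 + 67x + 58), pattern 2+2+2. No other pattern occurs in this range, so the set of observed cycle types is {3+3, 6, 2+2+1+1, 2+1+1+1+1, 2+2+2}. The candidates containing elements of all these cycle types are A_4 x C_2 (6T6) of order 24, S_4 x C_2 (6T11) of order 48, (S_3 x S_3) : C_2 (6T13) of order 72, S_6 (6T16) of order 720; the others are excluded. The observed types are precisely the cycle types that occur in A_4 x C_2 (6T6) (apart from the identity). Each of the other remaining candidates has further cycle types, and by the Chebotarev density theorem the matching factorization patterns would occur for a proportion of primes equal to their share of the group: S_4 x C_2 (6T11) additionally contains elements of type 4+2, 4+1+1 (12 of its 48 elements, about 25% of primes); (S_3 x S_3) : C_2 (6T13) additionally contains elements of type 4+2, 3+2+1, 3+1+1+1 (34 of its 72 elements, about 47% of primes); S_6 (6T16) additionally contains elements of type 5+1, 4+2, 4+1+1, 3+2+1, 3+1+1+1 (484 of its 720 elements, about 67% of primes). None of the 33 primes tested shows any such pattern (for each of these groups the chance of that is below 10^-4), which rules them out. Hence G = A_4 x C_2 (6T6), of order 24.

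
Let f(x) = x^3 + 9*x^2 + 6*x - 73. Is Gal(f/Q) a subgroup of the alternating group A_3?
The polynomial is irreducible of degree 3 over Q. Its discriminant is 81 = 9^2, a perfect square. A Galois group lies in the alternating group exactly when the discriminant is a square in Q, so the Galois group (C_3) is contained in A_3.

Yes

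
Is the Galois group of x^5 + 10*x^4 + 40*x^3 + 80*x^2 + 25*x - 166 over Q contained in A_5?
Yes

The polynomial is irreducible of degree 5 over Q. Its discriminant is 58564000000 = 242000^2, a perfect square. A Galois group lies in the alternating group exactly when the discriminant is a square in Q, so the Galois group (A_5) is contained in A_5.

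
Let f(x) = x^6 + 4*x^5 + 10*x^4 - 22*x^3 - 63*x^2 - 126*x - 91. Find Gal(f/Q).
The polynomial f is an irreducible sextic over Q, so G = Gal(f/Q) is one of the 16 transitive subgroups 6T1, ..., 6T16 of S_6. The discriminant of f is 5729525925351424 = 75693632^2, a perfect square, so G is contained in A_6. The transitive groups of degree 6 contained in A_6 are: A_4 (6T4, order 12), S_4 (6T7, order 24), (C_3 x C_3) : C_4 (6T10, order 36), PSL(2,5) (6T12, order 60), A_6 (6T15, order 360). By Dedekind's theorem, for a prime p not dividing disc(f) the degrees of the irreducible factors of f mod p form the cycle type of an element of G. Factoring f modulo the 33 such primes p <= 149 (skipping 2, 7, which divide the discriminant), each new pattern first appears at: mod 3: f = (x^3 + 2x + 2)(x^3 + x^2 + 2x + 1), pattern 3+3; mod 13: f = (x)(x + 5)(x^2 + 3x + 5)(x^2 + 9x + 9), pattern 2+2+1+1. No other pattern occurs in this range, so the set of observed cycle types is {3+3, 2+2+1+1}. The candidates containing elements of all these cycle types are A_4 (6T4) of order 12, S_4 (6T7) of order 24, (C_3 x C_3) : C_4 (6T10) of order 36, PSL(2,5) (6T12) of order 60, A_6 (6T15) of order 360; the others are excluded. The observed types are precisely the cycle types that occur in A_4 (6T4) (apart from the identity). Each of the other remaining candidates has further cycle types, and by the Chebotarev density theorem the matching factorization patterns would occur for a proportion of primes equal to their share of the group: S_4 (6T7) additionally contains elements of type 4+2 (6 of its 24 elements, about 25% of primes); (C_3 x C_3) : C_4 (6T10) additionally contains elements of type 4+2, 3+1+1+1 (22 of its 36 elements, about 61% of primes); PSL(2,5) (6T12) additionally contains elements of type 5+1 (24 of its 60 elements, about 40% of primes); A_6 (6T15) additionally contains elements of type 5+1, 4+2, 3+1+1+1 (274 of its 360 elements, about 76% of primes). None of the 33 primes tested shows any such pattern (for each of these groups the chance of that is below 10^-4), which rules them out. Hence G = A_4 (6T4), of order 12.

A_4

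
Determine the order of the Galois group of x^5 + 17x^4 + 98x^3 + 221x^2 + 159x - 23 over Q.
5

The degree of the splitting field over Q equals the order of the Galois group, so first determine the group. The polynomial f is an irreducible quintic over Q, so G = Gal(f/Q) is a transitive subgroup of S_5: one of C_5 (5T1, order 5), D_5 (5T2, order 10), F_20 (5T3, order 20), A_5 (5T4, order 60) or S_5 (5T5, order 120). The discriminant of f is 115971361 = 10769^2, a perfect square, so G is contained in A_5. The transitive groups of degree 5 contained in A_5 are: C_5 (5T1, order 5), D_5 (5T2, order 10), A_5 (5T4, order 60). By Dedekind's theorem, for a prime p not dividing disc(f) the degrees of the irreducible factors of f mod p form the cycle type of an element of G. Factoring f modulo the 14 such primes p <= 47 (skipping 11, which divides the discriminant), each new pattern first appears at: mod 2: f = (x^5 + x^4 + x^2 + x + 1), pattern 5; mod 23: f = (x)(x + 3)(x + 9)(x + 13)(x + 15), pattern 1+1+1+1+1. No other pattern occurs in this range, so the set of observed cycle types is {5, 1+1+1+1+1}. The candidates containing elements of all these cycle types are C_5 (5T1) of order 5, D_5 (5T2) of order 10, A_5 (5T4) of order 60; the others are excluded. The observed types are precisely the cycle types that occur in C_5 (5T1). Each of the other remaining candidates has further cycle types, and by the Chebotarev density theorem the matching factorization patterns would occur for a proportion of primes equal to their share of the group: D_5 (5T2) additionally contains elements of type 2+2+1 (5 of its 10 elements, about 50% of primes); A_5 (5T4) additionally contains elements of type 3+1+1, 2+2+1 (35 of its 60 elements, about 58% of primes). None of the 14 primes tested shows any such pattern (for each of these groups the chance of that is below 10^-4), which rules them out. Hence G = C_5 (5T1), of order 5. The Galois group C_5 (5T1) has order 5, so the splitting field has degree 5 over Q.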